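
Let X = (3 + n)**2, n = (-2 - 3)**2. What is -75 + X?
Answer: 709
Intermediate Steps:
n = 25 (n = (-5)**2 = 25)
X = 784 (X = (3 + 25)**2 = 28**2 = 784)
-75 + X = -75 + 784 = 709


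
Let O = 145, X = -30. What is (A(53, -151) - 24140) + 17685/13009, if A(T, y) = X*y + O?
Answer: -253202500/13009 ≈ -19464.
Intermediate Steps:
A(T, y) = 145 - 30*y (A(T, y) = -30*y + 145 = 145 - 30*y)
(A(53, -151) - 24140) + 17685/13009 = ((145 - 30*(-151)) - 24140) + 17685/13009 = ((145 + 4530) - 24140) + 17685*(1/13009) = (4675 - 24140) + 17685/13009 = -19465 + 17685/13009 = -253202500/13009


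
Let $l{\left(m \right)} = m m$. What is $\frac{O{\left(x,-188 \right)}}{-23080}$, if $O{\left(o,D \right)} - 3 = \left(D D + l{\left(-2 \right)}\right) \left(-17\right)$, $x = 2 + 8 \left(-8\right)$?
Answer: $\frac{600913}{23080} \approx 26.036$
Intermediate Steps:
$l{\left(m \right)} = m^{2}$
$x = -62$ ($x = 2 - 64 = -62$)
$O{\left(o,D \right)} = -65 - 17 D^{2}$ ($O{\left(o,D \right)} = 3 + \left(D D + \left(-2\right)^{2}\right) \left(-17\right) = 3 + \left(D^{2} + 4\right) \left(-17\right) = 3 + \left(4 + D^{2}\right) \left(-17\right) = 3 - \left(68 + 17 D^{2}\right) = -65 - 17 D^{2}$)
$\frac{O{\left(x,-188 \right)}}{-23080} = \frac{-65 - 17 \left(-188\right)^{2}}{-23080} = \left(-65 - 600848\right) \left(- \frac{1}{23080}\right) = \left(-600913\right) \left(- \frac{1}{23080}\right) = \frac{600913}{23080}$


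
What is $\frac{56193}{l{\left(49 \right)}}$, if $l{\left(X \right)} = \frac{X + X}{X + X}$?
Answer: $56193$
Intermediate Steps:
$l{\left(X \right)} = 1$ ($l{\left(X \right)} = \frac{2 X}{2 X} = 2 X \frac{1}{2 X} = 1$)
$\frac{56193}{l{\left(49 \right)}} = \frac{56193}{1} = 56193 \cdot 1 = 56193$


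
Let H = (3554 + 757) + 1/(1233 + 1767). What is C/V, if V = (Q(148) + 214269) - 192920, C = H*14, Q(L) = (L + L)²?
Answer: 90531007/163447500 ≈ 0.55388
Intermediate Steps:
H = 12933001/3000 (H = 4311 + 1/3000 = 12933001/3000 ≈ 4311.0)
Q(L) = 4*L² (Q(L) = (2*L)² = 4*L²)
C = 90531007/1500 (C = (12933001/3000)*14 = 90531007/1500 ≈ 60354.)
V = 108965 (V = (4*148² + 214269) - 192920 = (4*21904 + 214269) - 192920 = (87616 + 214269) - 192920 = 301885 - 192920 = 108965)
C/V = (90531007/1500)/108965 = (90531007/1500)*(1/108965) = 90531007/163447500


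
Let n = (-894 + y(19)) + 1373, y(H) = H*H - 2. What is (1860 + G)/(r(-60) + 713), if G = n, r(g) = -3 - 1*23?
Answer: 2698/687 ≈ 3.9272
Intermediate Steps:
r(g) = -26 (r(g) = -3 - 23 = -26)
y(H) = -2 + H² (y(H) = H² - 2 = -2 + H²)
n = 838 (n = (-894 + (-2 + 19²)) + 1373 = (-894 + (-2 + 361)) + 1373 = (-894 + 359) + 1373 = -535 + 1373 = 838)
G = 838
(1860 + G)/(r(-60) + 713) = (1860 + 838)/(-26 + 713) = 2698/687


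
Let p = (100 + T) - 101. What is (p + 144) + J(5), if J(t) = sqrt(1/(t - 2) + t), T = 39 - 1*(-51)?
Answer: 233 + 4*sqrt(3)/3 ≈ 235.31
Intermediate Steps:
T = 90 (T = 39 + 51 = 90)
J(t) = sqrt(t + 1/(-2 + t)) (J(t) = sqrt(1/(-2 + t) + t) = sqrt(t + 1/(-2 + t)))
p = 89 (p = (100 + 90) - 101 = 190 - 101 = 89)
(p + 144) + J(5) = (89 + 144) + sqrt((1 + 5*(-2 + 5))/(-2 + 5)) = 233 + sqrt((1 + 5*3)/3) = 233 + sqrt((1 + 15)/3) = 233 + sqrt((1/3)*16) = 233 + sqrt(16/3) = 233 + 4*sqrt(3)/3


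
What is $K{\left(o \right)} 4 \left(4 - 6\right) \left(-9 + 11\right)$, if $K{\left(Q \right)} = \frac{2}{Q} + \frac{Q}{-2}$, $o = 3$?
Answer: $\frac{40}{3} \approx 13.333$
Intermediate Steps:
$K{\left(Q \right)} = \frac{2}{Q} - \frac{Q}{2}$ ($K{\left(Q \right)} = \frac{2}{Q} + Q \left(- \frac{1}{2}\right) = \frac{2}{Q} - \frac{Q}{2}$)
$K{\left(o \right)} 4 \left(4 - 6\right) \left(-9 + 11\right) = \left(\frac{2}{3} - \frac{3}{2}\right) 4 \left(4 - 6\right) \left(-9 + 11\right) = \left(2 \cdot \frac{1}{3} - \frac{3}{2}\right) 4 \left(\left(-2\right) 2\right) = \left(\frac{2}{3} - \frac{3}{2}\right) 4 \left(-4\right) = \left(- \frac{5}{6}\right) 4 \left(-4\right) = \left(- \frac{10}{3}\right) \left(-4\right) = \frac{40}{3}$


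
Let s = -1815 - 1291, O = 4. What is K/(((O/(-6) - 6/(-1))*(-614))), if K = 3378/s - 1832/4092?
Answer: 2439121/5202525152 ≈ 0.00046883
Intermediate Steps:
s = -3106
K = -2439121/1588719 (K = 3378/(-3106) - 1832/4092 = 3378*(-1/3106) - 1832*1/4092 = -1689/1553 - 458/1023 = -2439121/1588719 ≈ -1.5353)
K/(((O/(-6) - 6/(-1))*(-614))) = -2439121*(-1/(614*(4/(-6) - 6/(-1))))/1588719 = -2439121*(-1/(614*(4*(-⅙) - 6*(-1))))/1588719 = -2439121*(-1/(614*(-⅔ + 6)))/1588719 = -2439121/(1588719*((16/3)*(-614))) = -2439121/(1588719*(-9824/3)) = -2439121/1588719*(-3/9824) = 2439121/5202525152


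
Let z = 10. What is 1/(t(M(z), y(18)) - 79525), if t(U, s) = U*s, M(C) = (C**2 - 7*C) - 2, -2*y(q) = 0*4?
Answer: -1/79525 ≈ -1.2575e-5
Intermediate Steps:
y(q) = 0 (y(q) = -0*4 = -1/2*0 = 0)
M(C) = -2 + C**2 - 7*C
1/(t(M(z), y(18)) - 79525) = 1/((-2 + 10**2 - 7*10)*0 - 79525) = 1/((-2 + 100 - 70)*0 - 79525) = 1/(28*0 - 79525) = 1/(0 - 79525) = 1/(-79525) = -1/79525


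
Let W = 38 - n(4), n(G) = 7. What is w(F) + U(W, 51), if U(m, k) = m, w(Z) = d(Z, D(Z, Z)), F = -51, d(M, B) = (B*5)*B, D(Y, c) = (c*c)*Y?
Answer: 87981439036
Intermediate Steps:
D(Y, c) = Y*c**2 (D(Y, c) = c**2*Y = Y*c**2)
d(M, B) = 5*B**2 (d(M, B) = (5*B)*B = 5*B**2)
W = 31 (W = 38 - 1*7 = 38 - 7 = 31)
w(Z) = 5*Z**6 (w(Z) = 5*(Z*Z**2)**2 = 5*(Z**3)**2 = 5*Z**6)
w(F) + U(W, 51) = 5*(-51)**6 + 31 = 5*17596287801 + 31 = 87981439005 + 31 = 87981439036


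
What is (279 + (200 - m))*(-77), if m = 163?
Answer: -24332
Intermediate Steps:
(279 + (200 - m))*(-77) = (279 + (200 - 1*163))*(-77) = (279 + (200 - 163))*(-77) = (279 + 37)*(-77) = 316*(-77) = -24332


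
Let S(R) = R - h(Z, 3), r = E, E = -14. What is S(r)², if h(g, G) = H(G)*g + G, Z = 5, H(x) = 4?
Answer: 1369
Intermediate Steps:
r = -14
h(g, G) = G + 4*g (h(g, G) = 4*g + G = G + 4*g)
S(R) = -23 + R (S(R) = R - (3 + 4*5) = R - (3 + 20) = R - 1*23 = R - 23 = -23 + R)
S(r)² = (-23 - 14)² = (-37)² = 1369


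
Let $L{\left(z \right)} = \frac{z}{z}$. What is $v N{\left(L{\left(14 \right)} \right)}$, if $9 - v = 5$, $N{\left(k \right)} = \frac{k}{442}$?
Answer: $\frac{2}{221} \approx 0.0090498$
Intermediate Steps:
$L{\left(z \right)} = 1$
$N{\left(k \right)} = \frac{k}{442}$ ($N{\left(k \right)} = k \frac{1}{442} = \frac{k}{442}$)
$v = 4$ ($v = 9 - 5 = 4$)
$v N{\left(L{\left(14 \right)} \right)} = 4 \cdot \frac{1}{442} \cdot 1 = 4 \cdot \frac{1}{442} = \frac{2}{221}$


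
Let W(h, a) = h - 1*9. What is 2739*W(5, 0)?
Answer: -10956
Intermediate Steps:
W(h, a) = -9 + h (W(h, a) = h - 9 = -9 + h)
2739*W(5, 0) = 2739*(-9 + 5) = 2739*(-4) = -10956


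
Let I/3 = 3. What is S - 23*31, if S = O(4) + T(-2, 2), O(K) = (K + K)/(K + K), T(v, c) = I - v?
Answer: -701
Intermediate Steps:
I = 9 (I = 3*3 = 9)
T(v, c) = 9 - v
O(K) = 1 (O(K) = (2*K)/((2*K)) = (2*K)*(1/(2*K)) = 1)
S = 12 (S = 1 + (9 - 1*(-2)) = 1 + (9 + 2) = 1 + 11 = 12)
S - 23*31 = 12 - 23*31 = 12 - 713 = -701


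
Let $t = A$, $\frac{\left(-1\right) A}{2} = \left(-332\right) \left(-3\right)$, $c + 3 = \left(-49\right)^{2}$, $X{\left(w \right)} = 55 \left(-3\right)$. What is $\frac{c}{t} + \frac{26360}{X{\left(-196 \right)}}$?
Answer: $- \frac{587831}{3652} \approx -160.96$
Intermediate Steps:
$X{\left(w \right)} = -165$
$c = 2398$ ($c = -3 + \left(-49\right)^{2} = -3 + 2401 = 2398$)
$A = -1992$ ($A = - 2 \left(\left(-332\right) \left(-3\right)\right) = \left(-2\right) 996 = -1992$)
$t = -1992$
$\frac{c}{t} + \frac{26360}{X{\left(-196 \right)}} = \frac{2398}{-1992} + \frac{26360}{-165} = 2398 \left(- \frac{1}{1992}\right) + 26360 \left(- \frac{1}{165}\right) = - \frac{1199}{996} - \frac{5272}{33} = - \frac{587831}{3652}$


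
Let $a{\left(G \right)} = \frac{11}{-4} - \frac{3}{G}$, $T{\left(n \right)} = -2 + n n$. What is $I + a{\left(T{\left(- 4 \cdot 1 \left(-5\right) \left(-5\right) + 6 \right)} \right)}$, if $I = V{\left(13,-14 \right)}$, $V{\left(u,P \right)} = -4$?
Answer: $- \frac{119265}{17668} \approx -6.7503$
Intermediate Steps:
$T{\left(n \right)} = -2 + n^{2}$
$I = -4$
$a{\left(G \right)} = - \frac{11}{4} - \frac{3}{G}$ ($a{\left(G \right)} = 11 \left(- \frac{1}{4}\right) - \frac{3}{G} = - \frac{11}{4} - \frac{3}{G}$)
$I + a{\left(T{\left(- 4 \cdot 1 \left(-5\right) \left(-5\right) + 6 \right)} \right)} = -4 - \left(\frac{11}{4} + \frac{3}{-2 + \left(- 4 \cdot 1 \left(-5\right) \left(-5\right) + 6\right)^{2}}\right) = -4 - \left(\frac{11}{4} + \frac{3}{-2 + \left(- 4 \left(\left(-5\right) \left(-5\right)\right) + 6\right)^{2}}\right) = -4 - \left(\frac{11}{4} + \frac{3}{-2 + \left(\left(-4\right) 25 + 6\right)^{2}}\right) = -4 - \left(\frac{11}{4} + \frac{3}{-2 + \left(-100 + 6\right)^{2}}\right) = -4 - \left(\frac{11}{4} + \frac{3}{-2 + \left(-94\right)^{2}}\right) = -4 - \left(\frac{11}{4} + \frac{3}{-2 + 8836}\right) = -4 - \left(\frac{11}{4} + \frac{3}{8834}\right) = -4 - \frac{48593}{17668} = - \frac{119265}{17668}$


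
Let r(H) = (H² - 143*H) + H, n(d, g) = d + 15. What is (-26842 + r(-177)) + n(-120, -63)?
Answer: 29516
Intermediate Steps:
n(d, g) = 15 + d
r(H) = H² - 142*H
(-26842 + r(-177)) + n(-120, -63) = (-26842 - 177*(-142 - 177)) + (15 - 120) = (-26842 - 177*(-319)) - 105 = (-26842 + 56463) - 105 = 29621 - 105 = 29516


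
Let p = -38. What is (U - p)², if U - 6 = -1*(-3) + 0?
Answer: 2209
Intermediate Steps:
U = 9 (U = 6 + (-1*(-3) + 0) = 6 + (3 + 0) = 6 + 3 = 9)
(U - p)² = (9 - 1*(-38))² = (9 + 38)² = 47² = 2209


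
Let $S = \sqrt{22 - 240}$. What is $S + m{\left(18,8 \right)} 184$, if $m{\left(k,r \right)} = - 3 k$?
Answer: $-9936 + i \sqrt{218} \approx -9936.0 + 14.765 i$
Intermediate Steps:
$S = i \sqrt{218}$ ($S = \sqrt{-218} = i \sqrt{218} \approx 14.765 i$)
$S + m{\left(18,8 \right)} 184 = i \sqrt{218} + \left(-3\right) 18 \cdot 184 = i \sqrt{218} - 9936 = -9936 + i \sqrt{218}$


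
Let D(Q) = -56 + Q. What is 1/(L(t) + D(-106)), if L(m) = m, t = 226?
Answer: 1/64 ≈ 0.015625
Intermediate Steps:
1/(L(t) + D(-106)) = 1/(226 + (-56 - 106)) = 1/(226 - 162) = 1/64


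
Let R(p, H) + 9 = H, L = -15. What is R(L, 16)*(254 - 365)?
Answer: -777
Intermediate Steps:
R(p, H) = -9 + H
R(L, 16)*(254 - 365) = (-9 + 16)*(254 - 365) = 7*(-111) = -777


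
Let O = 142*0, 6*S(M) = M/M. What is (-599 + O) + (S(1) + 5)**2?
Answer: -20603/36 ≈ -572.31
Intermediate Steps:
S(M) = 1/6 (S(M) = (M/M)/6 = (1/6)*1 = 1/6)
O = 0
(-599 + O) + (S(1) + 5)**2 = (-599 + 0) + (1/6 + 5)**2 = -599 + (31/6)**2 = -599 + 961/36 = -20603/36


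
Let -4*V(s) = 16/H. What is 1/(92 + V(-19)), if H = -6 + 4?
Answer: 1/94 ≈ 0.010638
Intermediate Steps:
H = -2
V(s) = 2 (V(s) = -4/(-2) = -4*(-1)/2 = -1/4*(-8) = 2)
1/(92 + V(-19)) = 1/(92 + 2) = 1/94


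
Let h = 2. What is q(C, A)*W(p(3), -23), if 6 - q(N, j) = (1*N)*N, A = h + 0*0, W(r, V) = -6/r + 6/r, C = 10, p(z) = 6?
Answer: 0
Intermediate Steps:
W(r, V) = 0
A = 2 (A = 2 + 0*0 = 2 + 0 = 2)
q(N, j) = 6 - N² (q(N, j) = 6 - 1*N*N = 6 - N*N = 6 - N²)
q(C, A)*W(p(3), -23) = (6 - 1*10²)*0 = (6 - 1*100)*0 = (6 - 100)*0 = -94*0 = 0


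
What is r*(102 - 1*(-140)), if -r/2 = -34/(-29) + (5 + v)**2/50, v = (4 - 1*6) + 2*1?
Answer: -23474/29 ≈ -809.45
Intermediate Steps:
v = 0 (v = (4 - 6) + 2 = -2 + 2 = 0)
r = -97/29 (r = -2*(-34/(-29) + (5 + 0)**2/50) = -2*(-34*(-1/29) + 5**2*(1/50)) = -2*(34/29 + 25*(1/50)) = -2*(34/29 + 1/2) = -2*97/58 = -97/29 ≈ -3.3448)
r*(102 - 1*(-140)) = -97*(102 - 1*(-140))/29 = -97*(102 + 140)/29 = -97/29*242 = -23474/29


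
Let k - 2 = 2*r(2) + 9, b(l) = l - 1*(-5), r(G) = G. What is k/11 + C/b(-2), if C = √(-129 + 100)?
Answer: 15/11 + I*√29/3 ≈ 1.3636 + 1.7951*I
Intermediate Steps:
C = I*√29 (C = √(-29) = I*√29 ≈ 5.3852*I)
b(l) = 5 + l (b(l) = l + 5 = 5 + l)
k = 15 (k = 2 + (2*2 + 9) = 2 + (4 + 9) = 2 + 13 = 15)
k/11 + C/b(-2) = 15/11 + (I*√29)/(5 - 2) = 15*(1/11) + (I*√29)/3 = 15/11 + (I*√29)*(⅓) = 15/11 + I*√29/3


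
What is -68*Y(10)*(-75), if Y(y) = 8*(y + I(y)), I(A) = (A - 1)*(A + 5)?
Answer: 5916000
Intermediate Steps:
I(A) = (-1 + A)*(5 + A)
Y(y) = -40 + 8*y² + 40*y (Y(y) = 8*(y + (-5 + y² + 4*y)) = 8*(-5 + y² + 5*y) = -40 + 8*y² + 40*y)
-68*Y(10)*(-75) = -68*(-40 + 8*10² + 40*10)*(-75) = -68*(-40 + 8*100 + 400)*(-75) = -68*(-40 + 800 + 400)*(-75) = -68*1160*(-75) = -78880*(-75) = 5916000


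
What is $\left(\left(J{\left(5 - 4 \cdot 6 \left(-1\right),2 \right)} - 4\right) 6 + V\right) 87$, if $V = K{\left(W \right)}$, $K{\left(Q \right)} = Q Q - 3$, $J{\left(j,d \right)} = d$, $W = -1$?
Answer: $-1218$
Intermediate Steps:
$K{\left(Q \right)} = -3 + Q^{2}$ ($K{\left(Q \right)} = Q^{2} - 3 = -3 + Q^{2}$)
$V = -2$ ($V = -3 + \left(-1\right)^{2} = -3 + 1 = -2$)
$\left(\left(J{\left(5 - 4 \cdot 6 \left(-1\right),2 \right)} - 4\right) 6 + V\right) 87 = \left(\left(2 - 4\right) 6 - 2\right) 87 = \left(\left(-2\right) 6 - 2\right) 87 = \left(-12 - 2\right) 87 = \left(-14\right) 87 = -1218$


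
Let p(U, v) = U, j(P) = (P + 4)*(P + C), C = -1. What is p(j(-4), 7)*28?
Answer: 0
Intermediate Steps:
j(P) = (-1 + P)*(4 + P) (j(P) = (P + 4)*(P - 1) = (4 + P)*(-1 + P) = (-1 + P)*(4 + P))
p(j(-4), 7)*28 = (-4 + (-4)² + 3*(-4))*28 = (-4 + 16 - 12)*28 = 0*28 = 0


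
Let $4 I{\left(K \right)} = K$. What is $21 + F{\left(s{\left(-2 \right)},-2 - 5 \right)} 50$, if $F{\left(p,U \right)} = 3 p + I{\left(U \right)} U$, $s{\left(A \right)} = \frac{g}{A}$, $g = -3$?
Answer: $\frac{1717}{2} \approx 858.5$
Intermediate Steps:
$I{\left(K \right)} = \frac{K}{4}$
$s{\left(A \right)} = - \frac{3}{A}$
$F{\left(p,U \right)} = 3 p + \frac{U^{2}}{4}$ ($F{\left(p,U \right)} = 3 p + \frac{U}{4} U = 3 p + \frac{U^{2}}{4}$)
$21 + F{\left(s{\left(-2 \right)},-2 - 5 \right)} 50 = 21 + \left(3 \left(- \frac{3}{-2}\right) + \frac{\left(-2 - 5\right)^{2}}{4}\right) 50 = 21 + \left(3 \left(\left(-3\right) \left(- \frac{1}{2}\right)\right) + \frac{\left(-7\right)^{2}}{4}\right) 50 = 21 + \left(3 \cdot \frac{3}{2} + \frac{1}{4} \cdot 49\right) 50 = 21 + \left(\frac{9}{2} + \frac{49}{4}\right) 50 = 21 + \frac{67}{4} \cdot 50 = 21 + \frac{1675}{2} = \frac{1717}{2}$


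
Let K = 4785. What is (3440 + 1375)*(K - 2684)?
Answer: 10116315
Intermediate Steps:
(3440 + 1375)*(K - 2684) = (3440 + 1375)*(4785 - 2684) = 4815*2101 = 10116315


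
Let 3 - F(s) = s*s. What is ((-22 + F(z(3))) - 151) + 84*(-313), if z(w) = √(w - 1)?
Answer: -26464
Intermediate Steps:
z(w) = √(-1 + w)
F(s) = 3 - s² (F(s) = 3 - s*s = 3 - s²)
((-22 + F(z(3))) - 151) + 84*(-313) = ((-22 + (3 - (√(-1 + 3))²)) - 151) + 84*(-313) = ((-22 + (3 - (√2)²)) - 151) - 26292 = ((-22 + (3 - 1*2)) - 151) - 26292 = ((-22 + (3 - 2)) - 151) - 26292 = ((-22 + 1) - 151) - 26292 = (-21 - 151) - 26292 = -172 - 26292 = -26464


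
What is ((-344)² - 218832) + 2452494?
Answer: 2351998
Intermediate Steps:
((-344)² - 218832) + 2452494 = (118336 - 218832) + 2452494 = -100496 + 2452494 = 2351998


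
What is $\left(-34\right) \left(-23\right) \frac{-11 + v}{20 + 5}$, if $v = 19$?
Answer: $\frac{6256}{25} \approx 250.24$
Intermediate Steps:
$\left(-34\right) \left(-23\right) \frac{-11 + v}{20 + 5} = \left(-34\right) \left(-23\right) \frac{-11 + 19}{20 + 5} = 782 \cdot \frac{8}{25} = \frac{6256}{25}$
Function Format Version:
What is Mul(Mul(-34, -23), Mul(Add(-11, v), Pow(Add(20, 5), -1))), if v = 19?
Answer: Rational(6256, 25) ≈ 250.24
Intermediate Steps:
Mul(Mul(-34, -23), Mul(Add(-11, v), Pow(Add(20, 5), -1))) = Mul(Mul(-34, -23), Mul(Add(-11, 19), Pow(Add(20, 5), -1))) = Mul(782, Mul(8, Pow(25, -1))) = Mul(782, Mul(8, Rational(1, 25))) = Mul(782, Rational(8, 25)) = Rational(6256, 25)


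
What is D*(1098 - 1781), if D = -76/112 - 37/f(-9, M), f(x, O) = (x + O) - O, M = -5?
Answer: -590795/252 ≈ -2344.4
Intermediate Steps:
f(x, O) = x (f(x, O) = (O + x) - O = x)
D = 865/252 (D = -76/112 - 37/(-9) = -76*1/112 - 37*(-⅑) = -19/28 + 37/9 = 865/252 ≈ 3.4325)
D*(1098 - 1781) = 865*(1098 - 1781)/252 = (865/252)*(-683) = -590795/252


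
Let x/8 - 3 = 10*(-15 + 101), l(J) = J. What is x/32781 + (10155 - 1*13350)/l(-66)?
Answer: 35063653/721182 ≈ 48.620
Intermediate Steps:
x = 6904 (x = 24 + 8*(10*(-15 + 101)) = 24 + 8*(10*86) = 24 + 8*860 = 24 + 6880 = 6904)
x/32781 + (10155 - 1*13350)/l(-66) = 6904/32781 + (10155 - 1*13350)/(-66) = 6904*(1/32781) + (10155 - 13350)*(-1/66) = 6904/32781 - 3195*(-1/66) = 6904/32781 + 1065/22 = 35063653/721182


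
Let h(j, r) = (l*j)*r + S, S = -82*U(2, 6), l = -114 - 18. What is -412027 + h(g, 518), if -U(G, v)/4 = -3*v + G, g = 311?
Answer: -21682211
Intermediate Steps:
U(G, v) = -4*G + 12*v (U(G, v) = -4*(-3*v + G) = -4*(G - 3*v) = -4*G + 12*v)
l = -132
S = -5248 (S = -82*(-4*2 + 12*6) = -82*(-8 + 72) = -82*64 = -5248)
h(j, r) = -5248 - 132*j*r (h(j, r) = (-132*j)*r - 5248 = -132*j*r - 5248 = -5248 - 132*j*r)
-412027 + h(g, 518) = -412027 + (-5248 - 132*311*518) = -412027 + (-5248 - 21264936) = -412027 - 21270184 = -21682211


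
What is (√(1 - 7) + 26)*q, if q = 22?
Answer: 572 + 22*I*√6 ≈ 572.0 + 53.889*I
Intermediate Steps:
(√(1 - 7) + 26)*q = (√(1 - 7) + 26)*22 = (√(-6) + 26)*22 = (I*√6 + 26)*22 = (26 + I*√6)*22 = 572 + 22*I*√6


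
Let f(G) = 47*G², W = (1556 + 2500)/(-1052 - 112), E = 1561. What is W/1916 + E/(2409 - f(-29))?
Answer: -37832607/862306817 ≈ -0.043874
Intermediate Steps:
W = -338/97 (W = 4056/(-1164) = 4056*(-1/1164) = -338/97 ≈ -3.4845)
W/1916 + E/(2409 - f(-29)) = -338/97/1916 + 1561/(2409 - 47*(-29)²) = -338/97*1/1916 + 1561/(2409 - 47*841) = -169/92926 + 1561/(2409 - 1*39527) = -169/92926 + 1561/(2409 - 39527) = -169/92926 + 1561/(-37118) = -169/92926 + 1561*(-1/37118) = -169/92926 - 1561/37118 = -37832607/862306817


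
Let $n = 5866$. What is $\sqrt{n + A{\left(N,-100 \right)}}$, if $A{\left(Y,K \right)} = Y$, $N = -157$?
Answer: $\sqrt{5709} \approx 75.558$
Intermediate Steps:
$\sqrt{n + A{\left(N,-100 \right)}} = \sqrt{5866 - 157} = \sqrt{5709}$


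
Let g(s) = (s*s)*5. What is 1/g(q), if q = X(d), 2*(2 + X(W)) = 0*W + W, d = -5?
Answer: 4/405 ≈ 0.0098765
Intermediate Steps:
X(W) = -2 + W/2 (X(W) = -2 + (0*W + W)/2 = -2 + (0 + W)/2 = -2 + W/2)
q = -9/2 (q = -2 + (½)*(-5) = -2 - 5/2 = -9/2 ≈ -4.5000)
g(s) = 5*s² (g(s) = s²*5 = 5*s²)
1/g(q) = 1/(5*(-9/2)²) = 1/(5*(81/4)) = 1/(405/4) = 4/405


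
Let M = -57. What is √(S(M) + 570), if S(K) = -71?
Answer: √499 ≈ 22.338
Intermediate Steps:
√(S(M) + 570) = √(-71 + 570) = √499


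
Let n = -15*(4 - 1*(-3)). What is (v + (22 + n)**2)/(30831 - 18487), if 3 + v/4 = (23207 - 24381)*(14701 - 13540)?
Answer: -5445179/12344 ≈ -441.12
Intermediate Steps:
v = -5452068 (v = -12 + 4*((23207 - 24381)*(14701 - 13540)) = -12 + 4*(-1174*1161) = -12 + 4*(-1363014) = -12 - 5452056 = -5452068)
n = -105 (n = -15*(4 + 3) = -15*7 = -105)
(v + (22 + n)**2)/(30831 - 18487) = (-5452068 + (22 - 105)**2)/(30831 - 18487) = (-5452068 + (-83)**2)/12344 = (-5452068 + 6889)*(1/12344) = -5445179*1/12344 = -5445179/12344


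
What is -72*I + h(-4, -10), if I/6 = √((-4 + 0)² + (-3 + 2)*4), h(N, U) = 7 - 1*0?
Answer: 7 - 864*√3 ≈ -1489.5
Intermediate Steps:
h(N, U) = 7 (h(N, U) = 7 + 0 = 7)
I = 12*√3 (I = 6*√((-4 + 0)² + (-3 + 2)*4) = 6*√((-4)² - 1*4) = 6*√(16 - 4) = 6*√12 = 6*(2*√3) = 12*√3 ≈ 20.785)
-72*I + h(-4, -10) = -864*√3 + 7 = 7 - 864*√3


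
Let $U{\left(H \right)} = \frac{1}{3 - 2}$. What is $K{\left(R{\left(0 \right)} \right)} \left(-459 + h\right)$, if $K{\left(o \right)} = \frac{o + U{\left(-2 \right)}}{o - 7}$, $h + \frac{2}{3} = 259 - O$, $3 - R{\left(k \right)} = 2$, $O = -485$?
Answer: $- \frac{853}{9} \approx -94.778$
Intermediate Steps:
$R{\left(k \right)} = 1$ ($R{\left(k \right)} = 3 - 2 = 1$)
$U{\left(H \right)} = 1$ ($U{\left(H \right)} = 1^{-1} = 1$)
$h = \frac{2230}{3}$ ($h = - \frac{2}{3} + \left(259 - -485\right) = - \frac{2}{3} + \left(259 + 485\right) = - \frac{2}{3} + 744 = \frac{2230}{3} \approx 743.33$)
$K{\left(o \right)} = \frac{1 + o}{-7 + o}$ ($K{\left(o \right)} = \frac{o + 1}{o - 7} = \frac{1 + o}{-7 + o}$)
$K{\left(R{\left(0 \right)} \right)} \left(-459 + h\right) = \frac{1 + 1}{-7 + 1} \left(-459 + \frac{2230}{3}\right) = \frac{1}{-6} \cdot 2 \cdot \frac{853}{3} = \left(- \frac{1}{6}\right) 2 \cdot \frac{853}{3} = \left(- \frac{1}{3}\right) \frac{853}{3} = - \frac{853}{9}$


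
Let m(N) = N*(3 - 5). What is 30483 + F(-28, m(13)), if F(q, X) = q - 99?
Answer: 30356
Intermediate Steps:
m(N) = -2*N (m(N) = N*(-2) = -2*N)
F(q, X) = -99 + q
30483 + F(-28, m(13)) = 30483 + (-99 - 28) = 30483 - 127 = 30356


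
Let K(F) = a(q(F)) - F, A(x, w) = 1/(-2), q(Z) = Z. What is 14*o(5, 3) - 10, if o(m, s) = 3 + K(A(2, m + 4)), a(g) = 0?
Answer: 39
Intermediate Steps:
A(x, w) = -1/2
K(F) = -F (K(F) = 0 - F = -F)
o(m, s) = 7/2 (o(m, s) = 3 - 1*(-1/2) = 3 + 1/2 = 7/2)
14*o(5, 3) - 10 = 14*(7/2) - 10 = 49 - 10 = 39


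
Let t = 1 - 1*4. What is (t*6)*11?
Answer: -198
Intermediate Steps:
t = -3 (t = 1 - 4 = -3)
(t*6)*11 = -3*6*11 = -18*11 = -198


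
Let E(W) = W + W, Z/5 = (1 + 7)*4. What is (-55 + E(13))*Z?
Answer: -4640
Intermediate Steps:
Z = 160 (Z = 5*((1 + 7)*4) = 5*(8*4) = 5*32 = 160)
E(W) = 2*W
(-55 + E(13))*Z = (-55 + 2*13)*160 = (-55 + 26)*160 = -29*160 = -4640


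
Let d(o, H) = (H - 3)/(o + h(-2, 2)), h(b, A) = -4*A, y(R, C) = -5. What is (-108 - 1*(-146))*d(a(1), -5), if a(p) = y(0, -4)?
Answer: 304/13 ≈ 23.385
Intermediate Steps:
a(p) = -5
d(o, H) = (-3 + H)/(-8 + o) (d(o, H) = (H - 3)/(o - 4*2) = (-3 + H)/(o - 8) = (-3 + H)/(-8 + o))
(-108 - 1*(-146))*d(a(1), -5) = (-108 - 1*(-146))*((-3 - 5)/(-8 - 5)) = (-108 + 146)*(-8/(-13)) = 38*(-1/13*(-8)) = 38*(8/13) = 304/13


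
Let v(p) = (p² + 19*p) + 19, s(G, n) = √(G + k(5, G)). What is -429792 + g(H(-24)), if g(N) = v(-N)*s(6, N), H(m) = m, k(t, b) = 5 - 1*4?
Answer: -429792 + 1051*√7 ≈ -4.2701e+5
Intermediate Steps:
k(t, b) = 1 (k(t, b) = 5 - 4 = 1)
s(G, n) = √(1 + G) (s(G, n) = √(G + 1) = √(1 + G))
v(p) = 19 + p² + 19*p
g(N) = √7*(19 + N² - 19*N) (g(N) = (19 + (-N)² + 19*(-N))*√(1 + 6) = (19 + N² - 19*N)*√7 = √7*(19 + N² - 19*N))
-429792 + g(H(-24)) = -429792 + √7*(19 + (-24)² - 19*(-24)) = -429792 + √7*(19 + 576 + 456) = -429792 + √7*1051 = -429792 + 1051*√7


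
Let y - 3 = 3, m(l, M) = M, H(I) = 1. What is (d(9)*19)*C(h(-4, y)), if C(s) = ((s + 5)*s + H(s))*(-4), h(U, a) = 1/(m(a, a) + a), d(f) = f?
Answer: -3895/4 ≈ -973.75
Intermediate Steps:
y = 6 (y = 3 + 3 = 6)
h(U, a) = 1/(2*a) (h(U, a) = 1/(a + a) = 1/(2*a))
C(s) = -4 - 4*s*(5 + s) (C(s) = ((s + 5)*s + 1)*(-4) = ((5 + s)*s + 1)*(-4) = (s*(5 + s) + 1)*(-4) = (1 + s*(5 + s))*(-4) = -4 - 4*s*(5 + s))
(d(9)*19)*C(h(-4, y)) = (9*19)*(-4 - 10/6 - 4*((1/2)/6)**2) = 171*(-4 - 10/6 - 4*((1/2)*(1/6))**2) = 171*(-4 - 20*1/12 - 4*(1/12)**2) = 171*(-4 - 5/3 - 4*1/144) = 171*(-4 - 5/3 - 1/36) = 171*(-205/36) = -3895/4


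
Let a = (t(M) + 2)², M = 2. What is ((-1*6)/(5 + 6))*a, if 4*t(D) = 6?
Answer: -147/22 ≈ -6.6818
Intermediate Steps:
t(D) = 3/2 (t(D) = (¼)*6 = 3/2)
a = 49/4 (a = (3/2 + 2)² = (7/2)² = 49/4 ≈ 12.250)
((-1*6)/(5 + 6))*a = ((-1*6)/(5 + 6))*(49/4) = -6/11*(49/4) = -6*1/11*(49/4) = -6/11*49/4 = -147/22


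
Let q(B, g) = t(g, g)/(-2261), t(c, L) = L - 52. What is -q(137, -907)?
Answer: -137/323 ≈ -0.42415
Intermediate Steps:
t(c, L) = -52 + L
q(B, g) = 52/2261 - g/2261 (q(B, g) = (-52 + g)/(-2261) = (-52 + g)*(-1/2261) = 52/2261 - g/2261)
-q(137, -907) = -(52/2261 - 1/2261*(-907)) = -(52/2261 + 907/2261) = -1*137/323 = -137/323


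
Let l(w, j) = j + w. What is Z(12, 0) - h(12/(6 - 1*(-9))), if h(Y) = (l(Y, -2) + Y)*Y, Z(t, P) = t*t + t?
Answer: 3908/25 ≈ 156.32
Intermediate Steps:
Z(t, P) = t + t**2 (Z(t, P) = t**2 + t = t + t**2)
h(Y) = Y*(-2 + 2*Y) (h(Y) = ((-2 + Y) + Y)*Y = (-2 + 2*Y)*Y = Y*(-2 + 2*Y))
Z(12, 0) - h(12/(6 - 1*(-9))) = 12*(1 + 12) - 2*12/(6 - 1*(-9))*(-1 + 12/(6 - 1*(-9))) = 12*13 - 2*12/(6 + 9)*(-1 + 12/(6 + 9)) = 156 - 2*12/15*(-1 + 12/15) = 156 - 2*12*(1/15)*(-1 + 12*(1/15)) = 156 - 2*4*(-1 + 4/5)/5 = 156 - 2*4*(-1)/(5*5) = 156 - 1*(-8/25) = 156 + 8/25 = 3908/25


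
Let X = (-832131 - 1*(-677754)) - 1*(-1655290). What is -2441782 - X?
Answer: -3942695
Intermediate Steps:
X = 1500913 (X = (-832131 + 677754) + 1655290 = -154377 + 1655290 = 1500913)
-2441782 - X = -2441782 - 1*1500913 = -2441782 - 1500913 = -3942695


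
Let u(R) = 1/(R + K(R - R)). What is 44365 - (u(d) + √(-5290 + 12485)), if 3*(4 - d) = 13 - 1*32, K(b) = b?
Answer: 1375312/31 - √7195 ≈ 44280.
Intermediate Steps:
d = 31/3 (d = 4 - (13 - 1*32)/3 = 4 - (13 - 32)/3 = 4 - ⅓*(-19) = 4 + 19/3 = 31/3 ≈ 10.333)
u(R) = 1/R (u(R) = 1/(R + (R - R)) = 1/(R + 0) = 1/R)
44365 - (u(d) + √(-5290 + 12485)) = 44365 - (1/(31/3) + √(-5290 + 12485)) = 44365 - (3/31 + √7195) = 44365 + (-3/31 - √7195) = 1375312/31 - √7195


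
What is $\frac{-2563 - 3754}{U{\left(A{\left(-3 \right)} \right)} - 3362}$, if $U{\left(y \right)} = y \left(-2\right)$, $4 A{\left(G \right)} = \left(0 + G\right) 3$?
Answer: $\frac{12634}{6715} \approx 1.8815$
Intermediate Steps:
$A{\left(G \right)} = \frac{3 G}{4}$ ($A{\left(G \right)} = \frac{\left(0 + G\right) 3}{4} = \frac{G 3}{4} = \frac{3 G}{4}$)
$U{\left(y \right)} = - 2 y$
$\frac{-2563 - 3754}{U{\left(A{\left(-3 \right)} \right)} - 3362} = \frac{-2563 - 3754}{- 2 \cdot \frac{3}{4} \left(-3\right) - 3362} = - \frac{6317}{\left(-2\right) \left(- \frac{9}{4}\right) - 3362} = - \frac{6317}{\frac{9}{2} - 3362} = - \frac{6317}{- \frac{6715}{2}} = \left(-6317\right) \left(- \frac{2}{6715}\right) = \frac{12634}{6715}$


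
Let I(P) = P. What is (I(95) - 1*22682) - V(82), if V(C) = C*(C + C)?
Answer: -36035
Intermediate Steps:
V(C) = 2*C² (V(C) = C*(2*C) = 2*C²)
(I(95) - 1*22682) - V(82) = (95 - 1*22682) - 2*82² = (95 - 22682) - 2*6724 = -22587 - 1*13448 = -22587 - 13448 = -36035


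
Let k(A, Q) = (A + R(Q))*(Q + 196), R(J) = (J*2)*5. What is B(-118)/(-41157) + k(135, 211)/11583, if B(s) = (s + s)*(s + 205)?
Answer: 382258489/4815369 ≈ 79.383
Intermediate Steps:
B(s) = 2*s*(205 + s) (B(s) = (2*s)*(205 + s) = 2*s*(205 + s))
R(J) = 10*J (R(J) = (2*J)*5 = 10*J)
k(A, Q) = (196 + Q)*(A + 10*Q) (k(A, Q) = (A + 10*Q)*(Q + 196) = (A + 10*Q)*(196 + Q) = (196 + Q)*(A + 10*Q))
B(-118)/(-41157) + k(135, 211)/11583 = (2*(-118)*(205 - 118))/(-41157) + (10*211² + 196*135 + 1960*211 + 135*211)/11583 = (2*(-118)*87)*(-1/41157) + (10*44521 + 26460 + 413560 + 28485)*(1/11583) = -20532*(-1/41157) + (445210 + 26460 + 413560 + 28485)*(1/11583) = 6844/13719 + 913715*(1/11583) = 6844/13719 + 83065/1053 = 382258489/4815369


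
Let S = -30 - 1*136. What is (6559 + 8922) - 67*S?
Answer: 26603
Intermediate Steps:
S = -166 (S = -30 - 136 = -166)
(6559 + 8922) - 67*S = (6559 + 8922) - 67*(-166) = 15481 + 11122 = 26603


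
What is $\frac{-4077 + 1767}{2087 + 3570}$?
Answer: $- \frac{2310}{5657} \approx -0.40834$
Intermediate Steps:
$\frac{-4077 + 1767}{2087 + 3570} = - \frac{2310}{5657}$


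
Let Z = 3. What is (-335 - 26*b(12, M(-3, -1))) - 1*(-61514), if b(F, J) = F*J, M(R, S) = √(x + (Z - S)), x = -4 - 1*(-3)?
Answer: 61179 - 312*√3 ≈ 60639.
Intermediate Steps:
x = -1 (x = -4 + 3 = -1)
M(R, S) = √(2 - S) (M(R, S) = √(-1 + (3 - S)) = √(2 - S))
(-335 - 26*b(12, M(-3, -1))) - 1*(-61514) = (-335 - 312*√(2 - 1*(-1))) - 1*(-61514) = (-335 - 312*√(2 + 1)) + 61514 = (-335 - 312*√3) + 61514 = 61179 - 312*√3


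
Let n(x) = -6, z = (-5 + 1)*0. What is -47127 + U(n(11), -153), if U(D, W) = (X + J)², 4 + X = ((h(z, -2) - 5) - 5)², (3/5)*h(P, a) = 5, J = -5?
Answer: -3814151/81 ≈ -47088.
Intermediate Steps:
z = 0 (z = -4*0 = 0)
h(P, a) = 25/3 (h(P, a) = (5/3)*5 = 25/3)
X = -11/9 (X = -4 + ((25/3 - 5) - 5)² = -4 + (10/3 - 5)² = -4 + (-5/3)² = -4 + 25/9 = -11/9 ≈ -1.2222)
U(D, W) = 3136/81 (U(D, W) = (-11/9 - 5)² = (-56/9)² = 3136/81)
-47127 + U(n(11), -153) = -47127 + 3136/81 = -3814151/81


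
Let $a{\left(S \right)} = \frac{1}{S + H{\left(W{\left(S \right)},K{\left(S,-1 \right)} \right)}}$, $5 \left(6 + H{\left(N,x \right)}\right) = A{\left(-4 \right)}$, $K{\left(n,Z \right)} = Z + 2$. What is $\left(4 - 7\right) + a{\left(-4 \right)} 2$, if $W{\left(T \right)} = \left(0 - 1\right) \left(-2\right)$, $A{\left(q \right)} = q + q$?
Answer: $- \frac{92}{29} \approx -3.1724$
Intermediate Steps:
$A{\left(q \right)} = 2 q$
$K{\left(n,Z \right)} = 2 + Z$
$W{\left(T \right)} = 2$ ($W{\left(T \right)} = \left(-1\right) \left(-2\right) = 2$)
$H{\left(N,x \right)} = - \frac{38}{5}$ ($H{\left(N,x \right)} = -6 + \frac{2 \left(-4\right)}{5} = -6 + \frac{1}{5} \left(-8\right) = -6 - \frac{8}{5} = - \frac{38}{5}$)
$a{\left(S \right)} = \frac{1}{- \frac{38}{5} + S}$ ($a{\left(S \right)} = \frac{1}{S - \frac{38}{5}} = \frac{1}{- \frac{38}{5} + S}$)
$\left(4 - 7\right) + a{\left(-4 \right)} 2 = \left(4 - 7\right) + \frac{5}{-38 + 5 \left(-4\right)} 2 = \left(4 - 7\right) + \frac{5}{-38 - 20} \cdot 2 = -3 + \frac{5}{-58} \cdot 2 = -3 + 5 \left(- \frac{1}{58}\right) 2 = -3 - \frac{5}{29} = - \frac{92}{29}$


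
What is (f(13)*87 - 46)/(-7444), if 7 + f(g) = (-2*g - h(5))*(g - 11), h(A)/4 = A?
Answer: 8659/7444 ≈ 1.1632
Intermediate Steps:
h(A) = 4*A
f(g) = -7 + (-20 - 2*g)*(-11 + g) (f(g) = -7 + (-2*g - 4*5)*(g - 11) = -7 + (-2*g - 1*20)*(-11 + g) = -7 + (-2*g - 20)*(-11 + g) = -7 + (-20 - 2*g)*(-11 + g))
(f(13)*87 - 46)/(-7444) = ((213 - 2*13² + 2*13)*87 - 46)/(-7444) = ((213 - 2*169 + 26)*87 - 46)*(-1/7444) = ((213 - 338 + 26)*87 - 46)*(-1/7444) = (-99*87 - 46)*(-1/7444) = (-8613 - 46)*(-1/7444) = -8659*(-1/7444) = 8659/7444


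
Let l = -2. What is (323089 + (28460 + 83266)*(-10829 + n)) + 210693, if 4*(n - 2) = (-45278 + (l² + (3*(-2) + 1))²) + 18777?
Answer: -1949308370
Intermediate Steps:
n = -6623 (n = 2 + ((-45278 + ((-2)² + (3*(-2) + 1))²) + 18777)/4 = 2 + ((-45278 + (4 + (-6 + 1))²) + 18777)/4 = 2 + ((-45278 + (4 - 5)²) + 18777)/4 = 2 + ((-45278 + (-1)²) + 18777)/4 = 2 + ((-45278 + 1) + 18777)/4 = 2 + (-45277 + 18777)/4 = 2 + (¼)*(-26500) = 2 - 6625 = -6623)
(323089 + (28460 + 83266)*(-10829 + n)) + 210693 = (323089 + (28460 + 83266)*(-10829 - 6623)) + 210693 = (323089 + 111726*(-17452)) + 210693 = (323089 - 1949842152) + 210693 = -1949519063 + 210693 = -1949308370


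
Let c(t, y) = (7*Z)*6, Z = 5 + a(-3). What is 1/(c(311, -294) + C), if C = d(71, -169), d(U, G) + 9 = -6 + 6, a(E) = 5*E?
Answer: -1/429 ≈ -0.0023310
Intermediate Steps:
d(U, G) = -9 (d(U, G) = -9 + (-6 + 6) = -9 + 0 = -9)
Z = -10 (Z = 5 + 5*(-3) = 5 - 15 = -10)
C = -9
c(t, y) = -420 (c(t, y) = (7*(-10))*6 = -70*6 = -420)
1/(c(311, -294) + C) = 1/(-420 - 9) = 1/(-429) = -1/429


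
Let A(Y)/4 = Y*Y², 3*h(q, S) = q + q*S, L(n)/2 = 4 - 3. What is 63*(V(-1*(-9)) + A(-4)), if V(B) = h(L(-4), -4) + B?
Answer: -15687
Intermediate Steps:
L(n) = 2 (L(n) = 2*(4 - 3) = 2*1 = 2)
h(q, S) = q/3 + S*q/3 (h(q, S) = (q + q*S)/3 = (q + S*q)/3 = q/3 + S*q/3)
A(Y) = 4*Y³ (A(Y) = 4*(Y*Y²) = 4*Y³)
V(B) = -2 + B (V(B) = (⅓)*2*(1 - 4) + B = (⅓)*2*(-3) + B = -2 + B)
63*(V(-1*(-9)) + A(-4)) = 63*((-2 - 1*(-9)) + 4*(-4)³) = 63*((-2 + 9) + 4*(-64)) = 63*(7 - 256) = 63*(-249) = -15687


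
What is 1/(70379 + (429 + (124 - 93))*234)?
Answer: 1/178019 ≈ 5.6174e-6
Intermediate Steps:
1/(70379 + (429 + (124 - 93))*234) = 1/(70379 + (429 + 31)*234) = 1/(70379 + 460*234) = 1/(70379 + 107640) = 1/178019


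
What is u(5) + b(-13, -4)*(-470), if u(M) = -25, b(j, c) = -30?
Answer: 14075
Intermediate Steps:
u(5) + b(-13, -4)*(-470) = -25 - 30*(-470) = -25 + 14100 = 14075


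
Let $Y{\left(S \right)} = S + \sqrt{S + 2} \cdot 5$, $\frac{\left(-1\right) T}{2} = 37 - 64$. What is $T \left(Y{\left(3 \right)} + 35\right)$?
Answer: $2052 + 270 \sqrt{5} \approx 2655.7$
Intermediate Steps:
$T = 54$ ($T = - 2 \left(37 - 64\right) = \left(-2\right) \left(-27\right) = 54$)
$Y{\left(S \right)} = S + 5 \sqrt{2 + S}$ ($Y{\left(S \right)} = S + \sqrt{2 + S} 5 = S + 5 \sqrt{2 + S}$)
$T \left(Y{\left(3 \right)} + 35\right) = 54 \left(\left(3 + 5 \sqrt{2 + 3}\right) + 35\right) = 54 \left(\left(3 + 5 \sqrt{5}\right) + 35\right) = 54 \left(38 + 5 \sqrt{5}\right) = 2052 + 270 \sqrt{5}$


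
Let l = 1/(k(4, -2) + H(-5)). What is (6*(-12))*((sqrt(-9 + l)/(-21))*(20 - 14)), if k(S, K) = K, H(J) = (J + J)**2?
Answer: 72*I*sqrt(1762)/49 ≈ 61.679*I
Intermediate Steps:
H(J) = 4*J**2 (H(J) = (2*J)**2 = 4*J**2)
l = 1/98 (l = 1/(-2 + 4*(-5)**2) = 1/(-2 + 4*25) = 1/(-2 + 100) = 1/98 ≈ 0.010204)
(6*(-12))*((sqrt(-9 + l)/(-21))*(20 - 14)) = (6*(-12))*((sqrt(-9 + 1/98)/(-21))*(20 - 14)) = -72*sqrt(-881/98)*(-1/21)*6 = -72*(I*sqrt(1762)/14)*(-1/21)*6 = -72*(-I*sqrt(1762)/294)*6 = -(-72)*I*sqrt(1762)/49 = 72*I*sqrt(1762)/49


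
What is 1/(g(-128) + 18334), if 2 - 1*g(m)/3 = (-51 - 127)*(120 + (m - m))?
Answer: 1/82420 ≈ 1.2133e-5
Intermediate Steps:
g(m) = 64086 (g(m) = 6 - 3*(-51 - 127)*(120 + (m - m)) = 6 - (-534)*(120 + 0) = 6 - (-534)*120 = 6 - 3*(-21360) = 6 + 64080 = 64086)
1/(g(-128) + 18334) = 1/(64086 + 18334) = 1/82420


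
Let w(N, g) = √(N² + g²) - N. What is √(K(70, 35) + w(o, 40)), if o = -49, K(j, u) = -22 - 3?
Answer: √(24 + √4001) ≈ 9.3410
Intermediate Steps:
K(j, u) = -25
√(K(70, 35) + w(o, 40)) = √(-25 + (√((-49)² + 40²) - 1*(-49))) = √(-25 + (√(2401 + 1600) + 49)) = √(-25 + (√4001 + 49)) = √(-25 + (49 + √4001)) = √(24 + √4001)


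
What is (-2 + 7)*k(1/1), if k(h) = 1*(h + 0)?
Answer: 5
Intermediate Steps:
k(h) = h (k(h) = 1*h = h)
(-2 + 7)*k(1/1) = (-2 + 7)*(1/1) = 5*(1*1) = 5*1 = 5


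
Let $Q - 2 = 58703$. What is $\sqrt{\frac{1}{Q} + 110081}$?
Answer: $\frac{\sqrt{379369621247730}}{58705} \approx 331.78$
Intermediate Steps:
$Q = 58705$ ($Q = 2 + 58703 = 58705$)
$\sqrt{\frac{1}{Q} + 110081} = \sqrt{\frac{1}{58705} + 110081} = \sqrt{\frac{6462305106}{58705}} = \frac{\sqrt{379369621247730}}{58705}$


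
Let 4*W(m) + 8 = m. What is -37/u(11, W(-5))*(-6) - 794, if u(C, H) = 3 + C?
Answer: -5447/7 ≈ -778.14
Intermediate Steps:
W(m) = -2 + m/4
-37/u(11, W(-5))*(-6) - 794 = -37/(3 + 11)*(-6) - 794 = -37/14*(-6) - 794 = 111/7 - 794 = -5447/7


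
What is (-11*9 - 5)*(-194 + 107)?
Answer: 9048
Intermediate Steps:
(-11*9 - 5)*(-194 + 107) = (-99 - 5)*(-87) = -104*(-87) = 9048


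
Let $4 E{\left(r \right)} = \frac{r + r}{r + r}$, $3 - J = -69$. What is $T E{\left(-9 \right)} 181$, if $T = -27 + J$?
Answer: $\frac{8145}{4} \approx 2036.3$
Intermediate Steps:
$J = 72$ ($J = 3 - -69 = 3 + 69 = 72$)
$T = 45$ ($T = -27 + 72 = 45$)
$E{\left(r \right)} = \frac{1}{4}$ ($E{\left(r \right)} = \frac{\left(r + r\right) \frac{1}{r + r}}{4} = \frac{2 r \frac{1}{2 r}}{4} = \frac{1}{4} \cdot 1 = \frac{1}{4}$)
$T E{\left(-9 \right)} 181 = 45 \cdot \frac{1}{4} \cdot 181 = \frac{45}{4} \cdot 181 = \frac{8145}{4}$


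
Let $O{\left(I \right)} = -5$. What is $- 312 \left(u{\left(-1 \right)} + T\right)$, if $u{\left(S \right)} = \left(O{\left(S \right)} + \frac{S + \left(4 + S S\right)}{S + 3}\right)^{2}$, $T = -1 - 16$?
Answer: $2496$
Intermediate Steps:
$T = -17$ ($T = -1 - 16 = -17$)
$u{\left(S \right)} = \left(-5 + \frac{4 + S + S^{2}}{3 + S}\right)^{2}$ ($u{\left(S \right)} = \left(-5 + \frac{S + \left(4 + S S\right)}{S + 3}\right)^{2} = \left(-5 + \frac{S + \left(4 + S^{2}\right)}{3 + S}\right)^{2} = \left(-5 + \frac{4 + S + S^{2}}{3 + S}\right)^{2}$)
$- 312 \left(u{\left(-1 \right)} + T\right) = - 312 \left(\frac{\left(-11 + \left(-1\right)^{2} - -4\right)^{2}}{\left(3 - 1\right)^{2}} - 17\right) = - 312 \left(\frac{\left(-11 + 1 + 4\right)^{2}}{4} - 17\right) = - 312 \left(\frac{\left(-6\right)^{2}}{4} - 17\right) = - 312 \left(\frac{1}{4} \cdot 36 - 17\right) = - 312 \left(9 - 17\right) = \left(-312\right) \left(-8\right) = 2496$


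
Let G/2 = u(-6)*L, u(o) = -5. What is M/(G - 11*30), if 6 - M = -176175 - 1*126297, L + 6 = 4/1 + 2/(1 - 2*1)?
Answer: -151239/145 ≈ -1043.0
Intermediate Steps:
L = -4 (L = -6 + (4/1 + 2/(1 - 2*1)) = -6 + (4*1 + 2/(1 - 2)) = -6 + (4 + 2/(-1)) = -6 + (4 + 2*(-1)) = -6 + (4 - 2) = -6 + 2 = -4)
M = 302478 (M = 6 - (-176175 - 1*126297) = 6 - (-176175 - 126297) = 6 - 1*(-302472) = 6 + 302472 = 302478)
G = 40 (G = 2*(-5*(-4)) = 2*20 = 40)
M/(G - 11*30) = 302478/(40 - 11*30) = 302478/(40 - 330) = 302478/(-290) = 302478*(-1/290) = -151239/145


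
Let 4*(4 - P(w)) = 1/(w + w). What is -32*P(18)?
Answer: -1150/9 ≈ -127.78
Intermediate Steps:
P(w) = 4 - 1/(8*w) (P(w) = 4 - 1/(4*(w + w)) = 4 - 1/(2*w)/4 = 4 - 1/(8*w))
-32*P(18) = -32*(4 - ⅛/18) = -32*(4 - ⅛*1/18) = -32*(4 - 1/144) = -32*575/144 = -1150/9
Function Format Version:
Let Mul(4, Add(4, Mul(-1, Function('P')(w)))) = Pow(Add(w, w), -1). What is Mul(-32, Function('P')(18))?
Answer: Rational(-1150, 9) ≈ -127.78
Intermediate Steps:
Function('P')(w) = Add(4, Mul(Rational(-1, 8), Pow(w, -1))) (Function('P')(w) = Add(4, Mul(Rational(-1, 4), Pow(Add(w, w), -1))) = Add(4, Mul(Rational(-1, 4), Pow(Mul(2, w), -1))) = Add(4, Mul(Rational(-1, 4), Mul(Rational(1, 2), Pow(w, -1)))) = Add(4, Mul(Rational(-1, 8), Pow(w, -1))))
Mul(-32, Function('P')(18)) = Mul(-32, Add(4, Mul(Rational(-1, 8), Pow(18, -1)))) = Mul(-32, Add(4, Mul(Rational(-1, 8), Rational(1, 18)))) = Mul(-32, Add(4, Rational(-1, 144))) = Mul(-32, Rational(575, 144)) = Rational(-1150, 9)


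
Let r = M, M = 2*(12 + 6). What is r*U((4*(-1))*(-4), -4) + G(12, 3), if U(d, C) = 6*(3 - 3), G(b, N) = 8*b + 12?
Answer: 108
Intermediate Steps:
G(b, N) = 12 + 8*b
M = 36 (M = 2*18 = 36)
r = 36
U(d, C) = 0 (U(d, C) = 6*0 = 0)
r*U((4*(-1))*(-4), -4) + G(12, 3) = 36*0 + (12 + 8*12) = 0 + (12 + 96) = 0 + 108 = 108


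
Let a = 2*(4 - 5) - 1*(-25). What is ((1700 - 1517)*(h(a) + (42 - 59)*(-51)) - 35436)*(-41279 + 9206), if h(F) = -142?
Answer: -3118746447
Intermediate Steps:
a = 23 (a = 2*(-1) + 25 = -2 + 25 = 23)
((1700 - 1517)*(h(a) + (42 - 59)*(-51)) - 35436)*(-41279 + 9206) = ((1700 - 1517)*(-142 + (42 - 59)*(-51)) - 35436)*(-41279 + 9206) = (183*(-142 - 17*(-51)) - 35436)*(-32073) = (183*(-142 + 867) - 35436)*(-32073) = (183*725 - 35436)*(-32073) = (132675 - 35436)*(-32073) = 97239*(-32073) = -3118746447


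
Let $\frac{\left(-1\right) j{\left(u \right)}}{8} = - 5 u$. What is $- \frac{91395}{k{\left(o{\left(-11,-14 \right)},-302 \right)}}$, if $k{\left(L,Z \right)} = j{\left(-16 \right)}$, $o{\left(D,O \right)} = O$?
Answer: $\frac{18279}{128} \approx 142.8$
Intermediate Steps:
$j{\left(u \right)} = 40 u$ ($j{\left(u \right)} = - 8 \left(- 5 u\right) = 40 u$)
$k{\left(L,Z \right)} = -640$ ($k{\left(L,Z \right)} = 40 \left(-16\right) = -640$)
$- \frac{91395}{k{\left(o{\left(-11,-14 \right)},-302 \right)}} = - \frac{91395}{-640} = \left(-91395\right) \left(- \frac{1}{640}\right) = \frac{18279}{128}$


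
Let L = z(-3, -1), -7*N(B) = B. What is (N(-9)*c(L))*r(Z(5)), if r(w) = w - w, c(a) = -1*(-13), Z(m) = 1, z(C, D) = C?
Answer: 0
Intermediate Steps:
N(B) = -B/7
L = -3
c(a) = 13
r(w) = 0
(N(-9)*c(L))*r(Z(5)) = (-1/7*(-9)*13)*0 = ((9/7)*13)*0 = (117/7)*0 = 0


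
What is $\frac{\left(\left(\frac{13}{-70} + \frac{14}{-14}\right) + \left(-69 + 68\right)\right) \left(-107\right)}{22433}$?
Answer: $\frac{16371}{1570310} \approx 0.010425$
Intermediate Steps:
$\frac{\left(\left(\frac{13}{-70} + \frac{14}{-14}\right) + \left(-69 + 68\right)\right) \left(-107\right)}{22433} = \left(\left(13 \left(- \frac{1}{70}\right) + 14 \left(- \frac{1}{14}\right)\right) - 1\right) \left(-107\right) \frac{1}{22433} = \left(\left(- \frac{13}{70} - 1\right) - 1\right) \left(-107\right) \frac{1}{22433} = \left(- \frac{83}{70} - 1\right) \left(-107\right) \frac{1}{22433} = \left(- \frac{153}{70}\right) \left(-107\right) \frac{1}{22433} = \frac{16371}{70} \cdot \frac{1}{22433} = \frac{16371}{1570310}$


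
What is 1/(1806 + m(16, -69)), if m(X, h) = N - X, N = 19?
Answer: 1/1809 ≈ 0.00055279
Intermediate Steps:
m(X, h) = 19 - X
1/(1806 + m(16, -69)) = 1/(1806 + (19 - 1*16)) = 1/(1806 + (19 - 16)) = 1/(1806 + 3) = 1/1809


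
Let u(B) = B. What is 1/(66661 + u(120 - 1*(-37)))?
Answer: 1/66818 ≈ 1.4966e-5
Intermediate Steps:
1/(66661 + u(120 - 1*(-37))) = 1/(66661 + (120 - 1*(-37))) = 1/(66661 + (120 + 37)) = 1/(66661 + 157) = 1/66818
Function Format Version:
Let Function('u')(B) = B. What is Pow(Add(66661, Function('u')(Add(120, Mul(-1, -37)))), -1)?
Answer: Rational(1, 66818) ≈ 1.4966e-5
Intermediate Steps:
Pow(Add(66661, Function('u')(Add(120, Mul(-1, -37)))), -1) = Pow(Add(66661, Add(120, Mul(-1, -37))), -1) = Pow(Add(66661, Add(120, 37)), -1) = Pow(Add(66661, 157), -1) = Pow(66818, -1) = Rational(1, 66818)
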